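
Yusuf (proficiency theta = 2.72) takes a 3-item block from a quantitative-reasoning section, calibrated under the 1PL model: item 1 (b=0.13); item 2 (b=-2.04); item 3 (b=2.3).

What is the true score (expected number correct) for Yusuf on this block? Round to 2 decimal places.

2.53

P(theta) = 1 / (1 + exp(−(theta − b)))
P_1 = 1/(1+e^{-2.5900}) = 0.9302
P_2 = 1/(1+e^{-4.7600}) = 0.9915
P_3 = 1/(1+e^{-0.4200}) = 0.6035
E[score] = 0.9302 + 0.9915 + 0.6035 = 2.5252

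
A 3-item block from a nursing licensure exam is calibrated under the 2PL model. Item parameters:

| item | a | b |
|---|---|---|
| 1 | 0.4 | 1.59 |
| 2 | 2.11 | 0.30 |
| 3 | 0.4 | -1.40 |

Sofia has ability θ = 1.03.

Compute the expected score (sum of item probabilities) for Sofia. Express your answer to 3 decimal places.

P(θ) = 1 / (1 + exp(−a(θ − b)))
P_1 = 1/(1+e^{0.2240}) = 0.4442
P_2 = 1/(1+e^{-1.5403}) = 0.8235
P_3 = 1/(1+e^{-0.9720}) = 0.7255
E[score] = 0.4442 + 0.8235 + 0.7255 = 1.9933

1.993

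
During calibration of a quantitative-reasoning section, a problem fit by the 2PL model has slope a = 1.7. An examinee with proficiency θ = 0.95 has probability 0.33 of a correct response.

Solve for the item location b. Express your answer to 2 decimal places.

P(θ) = 1 / (1 + exp(−a(θ − b)))
logit(0.33) = ln(0.33/0.67) = -0.7082
b = θ − logit/(a) = 0.95 − (-0.7082)/1.7000 = 1.3666

1.37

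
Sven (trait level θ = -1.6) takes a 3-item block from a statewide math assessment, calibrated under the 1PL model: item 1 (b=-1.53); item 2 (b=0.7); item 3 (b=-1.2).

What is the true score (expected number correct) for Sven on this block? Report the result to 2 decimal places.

P(θ) = 1 / (1 + exp(−(θ − b)))
P_1 = 1/(1+e^{0.0700}) = 0.4825
P_2 = 1/(1+e^{2.3000}) = 0.0911
P_3 = 1/(1+e^{0.4000}) = 0.4013
E[score] = 0.4825 + 0.0911 + 0.4013 = 0.9749

0.97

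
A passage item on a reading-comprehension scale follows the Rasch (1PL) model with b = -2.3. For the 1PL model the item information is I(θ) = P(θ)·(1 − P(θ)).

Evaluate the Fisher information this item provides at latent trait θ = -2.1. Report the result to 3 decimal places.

P = 1/(1+e^{-0.2000}) = 0.5498
P(1−P) = 0.5498 × 0.4502 = 0.2475
I = P(1−P) = 0.24752

0.248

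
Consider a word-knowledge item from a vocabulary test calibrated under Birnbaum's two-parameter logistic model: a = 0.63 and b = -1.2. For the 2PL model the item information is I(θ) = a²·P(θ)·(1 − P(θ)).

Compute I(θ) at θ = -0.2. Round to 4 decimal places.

0.0900

P = 1/(1+e^{-0.6300}) = 0.6525
P(1−P) = 0.6525 × 0.3475 = 0.2267
I = a² × P(1−P) = 0.63² × 0.2267 = 0.09000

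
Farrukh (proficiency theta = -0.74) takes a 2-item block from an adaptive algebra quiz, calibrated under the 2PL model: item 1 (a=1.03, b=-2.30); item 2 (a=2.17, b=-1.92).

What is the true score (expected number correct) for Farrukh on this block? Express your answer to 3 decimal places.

P(theta) = 1 / (1 + exp(−a(theta − b)))
P_1 = 1/(1+e^{-1.6068}) = 0.8330
P_2 = 1/(1+e^{-2.5606}) = 0.9283
E[score] = 0.8330 + 0.9283 = 1.7612

1.761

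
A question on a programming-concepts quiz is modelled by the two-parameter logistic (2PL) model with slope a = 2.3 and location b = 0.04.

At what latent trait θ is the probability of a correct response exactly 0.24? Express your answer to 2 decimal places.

-0.46

P(θ) = 1 / (1 + exp(−a(θ − b)))
logit = ln(0.2400/0.7600) = -1.1527
θ = b + logit/(a) = 0.04 + (-1.1527)/2.3000 = -0.4612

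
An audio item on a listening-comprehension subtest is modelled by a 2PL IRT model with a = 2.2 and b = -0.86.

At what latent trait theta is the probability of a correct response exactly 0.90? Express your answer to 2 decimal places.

0.14

P(theta) = 1 / (1 + exp(−a(theta − b)))
logit = ln(0.9000/0.1000) = 2.1972
theta = b + logit/(a) = -0.86 + 2.1972/2.2000 = 0.1387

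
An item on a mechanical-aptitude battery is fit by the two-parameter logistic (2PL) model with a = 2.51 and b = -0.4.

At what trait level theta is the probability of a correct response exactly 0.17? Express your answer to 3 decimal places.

-1.032

P(theta) = 1 / (1 + exp(−a(theta − b)))
logit = ln(0.1700/0.8300) = -1.5856
theta = b + logit/(a) = -0.4 + (-1.5856)/2.5100 = -1.0317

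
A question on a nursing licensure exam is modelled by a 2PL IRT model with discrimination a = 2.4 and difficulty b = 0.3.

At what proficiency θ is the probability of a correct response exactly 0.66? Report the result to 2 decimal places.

P(θ) = 1 / (1 + exp(−a(θ − b)))
logit = ln(0.6600/0.3400) = 0.6633
θ = b + logit/(a) = 0.3 + 0.6633/2.4000 = 0.5764

0.58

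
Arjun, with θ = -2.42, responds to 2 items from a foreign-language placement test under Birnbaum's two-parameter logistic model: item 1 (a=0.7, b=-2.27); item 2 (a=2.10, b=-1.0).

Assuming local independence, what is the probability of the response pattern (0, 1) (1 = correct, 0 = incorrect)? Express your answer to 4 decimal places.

0.0254

P(θ) = 1 / (1 + exp(−a(θ − b)))
P_1 = 1/(1+e^{0.1050}) = 0.4738
P_2 = 1/(1+e^{2.9820}) = 0.0482
L = (1−P_1) × P_2 = 0.5262 × 0.0482 = 0.02539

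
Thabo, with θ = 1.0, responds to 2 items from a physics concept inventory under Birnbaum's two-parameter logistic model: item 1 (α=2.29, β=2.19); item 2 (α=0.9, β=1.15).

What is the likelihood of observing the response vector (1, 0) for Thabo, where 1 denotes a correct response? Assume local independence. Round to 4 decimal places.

0.0328

P(θ) = 1 / (1 + exp(−α(θ − β)))
P_1 = 1/(1+e^{2.7251}) = 0.0615
P_2 = 1/(1+e^{0.1350}) = 0.4663
L = P_1 × (1−P_2) = 0.0615 × 0.5337 = 0.03283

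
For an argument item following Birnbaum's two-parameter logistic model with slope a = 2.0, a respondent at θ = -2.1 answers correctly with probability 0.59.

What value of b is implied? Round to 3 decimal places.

-2.282

P(θ) = 1 / (1 + exp(−a(θ − b)))
logit(0.59) = ln(0.59/0.41) = 0.3640
b = θ − logit/(a) = -2.1 − 0.3640/2.0000 = -2.2820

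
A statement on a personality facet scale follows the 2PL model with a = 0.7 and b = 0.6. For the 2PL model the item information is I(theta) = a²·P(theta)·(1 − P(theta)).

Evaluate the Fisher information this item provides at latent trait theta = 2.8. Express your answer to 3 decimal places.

P = 1/(1+e^{-1.5400}) = 0.8235
P(1−P) = 0.8235 × 0.1765 = 0.1454
I = a² × P(1−P) = 0.7² × 0.1454 = 0.07123

0.071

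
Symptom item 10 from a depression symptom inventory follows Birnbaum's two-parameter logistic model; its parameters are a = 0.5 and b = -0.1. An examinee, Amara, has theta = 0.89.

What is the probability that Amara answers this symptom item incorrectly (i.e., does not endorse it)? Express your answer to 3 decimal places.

P(theta) = 1 / (1 + exp(−a(theta − b)))
Exponent: 0.5 × (0.89 − (-0.1)) = 0.4950
1/(1 + e^{-0.4950}) = 0.6213
P(incorrect) = 1 − 0.6213 = 0.3787

0.379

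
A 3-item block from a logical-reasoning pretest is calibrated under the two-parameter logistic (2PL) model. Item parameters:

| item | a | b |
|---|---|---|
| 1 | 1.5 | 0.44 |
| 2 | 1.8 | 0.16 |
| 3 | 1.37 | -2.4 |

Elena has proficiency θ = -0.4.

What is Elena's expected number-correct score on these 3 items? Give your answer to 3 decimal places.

P(θ) = 1 / (1 + exp(−a(θ − b)))
P_1 = 1/(1+e^{1.2600}) = 0.2210
P_2 = 1/(1+e^{1.0080}) = 0.2674
P_3 = 1/(1+e^{-2.7400}) = 0.9393
E[score] = 0.2210 + 0.2674 + 0.9393 = 1.4277

1.428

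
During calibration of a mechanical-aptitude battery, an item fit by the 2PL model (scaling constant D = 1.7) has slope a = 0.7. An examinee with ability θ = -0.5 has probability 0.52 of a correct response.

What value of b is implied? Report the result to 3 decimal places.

-0.567

P(θ) = 1 / (1 + exp(−D·a(θ − b)))
logit(0.52) = ln(0.52/0.48) = 0.0800
b = θ − logit/(1.7·a) = -0.5 − 0.0800/1.1900 = -0.5673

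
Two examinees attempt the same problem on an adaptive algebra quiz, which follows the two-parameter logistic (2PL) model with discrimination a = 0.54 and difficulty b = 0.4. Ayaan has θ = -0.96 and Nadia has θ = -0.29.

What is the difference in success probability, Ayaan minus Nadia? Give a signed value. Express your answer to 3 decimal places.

-0.084

P(θ) = 1 / (1 + exp(−a(θ − b)))
P(Ayaan) = 0.3242  [exponent -0.7344]
P(Nadia) = 0.4079  [exponent -0.3726]
Difference = 0.3242 − 0.4079 = -0.0837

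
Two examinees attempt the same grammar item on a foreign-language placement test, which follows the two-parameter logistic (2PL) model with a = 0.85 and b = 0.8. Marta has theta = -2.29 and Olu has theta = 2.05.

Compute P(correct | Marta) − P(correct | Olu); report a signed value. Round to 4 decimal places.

-0.6757

P(theta) = 1 / (1 + exp(−a(theta − b)))
P(Marta) = 0.0675  [exponent -2.6265]
P(Olu) = 0.7432  [exponent 1.0625]
Difference = 0.0675 − 0.7432 = -0.6757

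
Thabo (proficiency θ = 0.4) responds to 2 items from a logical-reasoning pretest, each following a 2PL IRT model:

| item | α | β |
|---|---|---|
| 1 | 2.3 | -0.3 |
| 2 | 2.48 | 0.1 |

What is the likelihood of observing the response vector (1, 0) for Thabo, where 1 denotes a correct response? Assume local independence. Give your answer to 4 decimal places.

0.2685

P(θ) = 1 / (1 + exp(−α(θ − β)))
P_1 = 1/(1+e^{-1.6100}) = 0.8334
P_2 = 1/(1+e^{-0.7440}) = 0.6779
L = P_1 × (1−P_2) = 0.8334 × 0.3221 = 0.26847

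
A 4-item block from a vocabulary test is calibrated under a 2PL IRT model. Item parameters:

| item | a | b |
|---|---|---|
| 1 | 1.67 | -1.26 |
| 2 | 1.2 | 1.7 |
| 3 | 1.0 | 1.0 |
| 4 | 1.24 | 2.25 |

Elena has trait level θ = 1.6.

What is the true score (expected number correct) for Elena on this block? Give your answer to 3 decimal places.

2.416

P(θ) = 1 / (1 + exp(−a(θ − b)))
P_1 = 1/(1+e^{-4.7762}) = 0.9916
P_2 = 1/(1+e^{0.1200}) = 0.4700
P_3 = 1/(1+e^{-0.6000}) = 0.6457
P_4 = 1/(1+e^{0.8060}) = 0.3087
E[score] = 0.9916 + 0.4700 + 0.6457 + 0.3087 = 2.4161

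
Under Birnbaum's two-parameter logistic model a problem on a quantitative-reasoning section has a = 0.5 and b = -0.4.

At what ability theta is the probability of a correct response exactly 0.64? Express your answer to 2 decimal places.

0.75

P(theta) = 1 / (1 + exp(−a(theta − b)))
logit = ln(0.6400/0.3600) = 0.5754
theta = b + logit/(a) = -0.4 + 0.5754/0.5000 = 0.7507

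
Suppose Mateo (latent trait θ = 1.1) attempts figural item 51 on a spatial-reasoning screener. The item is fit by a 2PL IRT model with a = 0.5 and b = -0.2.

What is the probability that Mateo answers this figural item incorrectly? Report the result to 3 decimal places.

0.343

P(θ) = 1 / (1 + exp(−a(θ − b)))
Exponent: 0.5 × (1.1 − (-0.2)) = 0.6500
1/(1 + e^{-0.6500}) = 0.6570
P(incorrect) = 1 − 0.6570 = 0.3430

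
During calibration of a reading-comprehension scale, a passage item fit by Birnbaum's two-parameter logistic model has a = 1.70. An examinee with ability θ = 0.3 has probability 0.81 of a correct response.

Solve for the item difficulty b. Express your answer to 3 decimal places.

P(θ) = 1 / (1 + exp(−a(θ − b)))
logit(0.81) = ln(0.81/0.19) = 1.4500
b = θ − logit/(a) = 0.3 − 1.4500/1.7000 = -0.5529

-0.553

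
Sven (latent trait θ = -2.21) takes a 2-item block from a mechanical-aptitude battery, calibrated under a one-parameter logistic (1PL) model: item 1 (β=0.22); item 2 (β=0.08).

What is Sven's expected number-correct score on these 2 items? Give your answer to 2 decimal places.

0.17

P(θ) = 1 / (1 + exp(−(θ − β)))
P_1 = 1/(1+e^{2.4300}) = 0.0809
P_2 = 1/(1+e^{2.2900}) = 0.0920
E[score] = 0.0809 + 0.0920 = 0.1729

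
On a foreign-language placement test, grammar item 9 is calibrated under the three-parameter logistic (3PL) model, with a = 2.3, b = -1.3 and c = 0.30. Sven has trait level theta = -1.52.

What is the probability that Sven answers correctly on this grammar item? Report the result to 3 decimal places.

P(theta) = c + (1 − c) · 1 / (1 + exp(−a(theta − b)))
Exponent: 2.3 × (-1.52 − (-1.3)) = -0.5060
1/(1 + e^{0.5060}) = 0.3761
P = 0.30 + 0.70 × 0.3761 = 0.5633

0.563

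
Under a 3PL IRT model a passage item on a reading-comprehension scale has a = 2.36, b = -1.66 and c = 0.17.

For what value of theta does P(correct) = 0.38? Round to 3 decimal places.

-2.119

P(theta) = c + (1 − c) · 1 / (1 + exp(−a(theta − b)))
Remove guessing floor: (0.38 − 0.17)/(1 − 0.17) = 0.2530
logit = ln(0.2530/0.7470) = -1.0826
theta = b + logit/(a) = -1.66 + (-1.0826)/2.3600 = -2.1187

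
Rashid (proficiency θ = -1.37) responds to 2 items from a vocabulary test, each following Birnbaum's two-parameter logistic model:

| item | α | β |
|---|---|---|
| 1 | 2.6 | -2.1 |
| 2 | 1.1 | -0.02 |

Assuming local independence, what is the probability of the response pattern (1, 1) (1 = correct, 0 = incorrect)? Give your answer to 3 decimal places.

0.161

P(θ) = 1 / (1 + exp(−α(θ − β)))
P_1 = 1/(1+e^{-1.8980}) = 0.8697
P_2 = 1/(1+e^{1.4850}) = 0.1847
L = P_1 × P_2 = 0.8697 × 0.1847 = 0.16060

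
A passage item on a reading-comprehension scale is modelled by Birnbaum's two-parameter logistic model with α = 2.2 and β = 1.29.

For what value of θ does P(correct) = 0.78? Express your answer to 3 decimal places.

1.865

P(θ) = 1 / (1 + exp(−α(θ − β)))
logit = ln(0.7800/0.2200) = 1.2657
θ = β + logit/(α) = 1.29 + 1.2657/2.2000 = 1.8653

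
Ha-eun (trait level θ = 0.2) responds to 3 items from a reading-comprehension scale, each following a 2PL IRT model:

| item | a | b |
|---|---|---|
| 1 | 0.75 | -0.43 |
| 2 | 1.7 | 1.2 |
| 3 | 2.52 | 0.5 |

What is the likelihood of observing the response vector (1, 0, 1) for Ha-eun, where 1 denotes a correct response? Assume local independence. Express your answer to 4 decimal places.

0.1664

P(θ) = 1 / (1 + exp(−a(θ − b)))
P_1 = 1/(1+e^{-0.4725}) = 0.6160
P_2 = 1/(1+e^{1.7000}) = 0.1545
P_3 = 1/(1+e^{0.7560}) = 0.3195
L = P_1 × (1−P_2) × P_3 = 0.6160 × 0.8455 × 0.3195 = 0.16641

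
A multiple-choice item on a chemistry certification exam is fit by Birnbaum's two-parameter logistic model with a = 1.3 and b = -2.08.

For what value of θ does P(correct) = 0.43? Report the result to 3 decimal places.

P(θ) = 1 / (1 + exp(−a(θ − b)))
logit = ln(0.4300/0.5700) = -0.2819
θ = b + logit/(a) = -2.08 + (-0.2819)/1.3000 = -2.2968

-2.297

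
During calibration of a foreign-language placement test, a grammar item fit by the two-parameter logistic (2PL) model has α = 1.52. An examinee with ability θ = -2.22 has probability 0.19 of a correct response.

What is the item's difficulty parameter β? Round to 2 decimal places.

-1.27

P(θ) = 1 / (1 + exp(−α(θ − β)))
logit(0.19) = ln(0.19/0.81) = -1.4500
β = θ − logit/(α) = -2.22 − (-1.4500)/1.5200 = -1.2660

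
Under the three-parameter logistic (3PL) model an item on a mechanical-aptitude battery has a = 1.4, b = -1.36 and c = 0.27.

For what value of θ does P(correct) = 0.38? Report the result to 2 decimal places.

P(θ) = c + (1 − c) · 1 / (1 + exp(−a(θ − b)))
Remove guessing floor: (0.38 − 0.27)/(1 − 0.27) = 0.1507
logit = ln(0.1507/0.8493) = -1.7292
θ = b + logit/(a) = -1.36 + (-1.7292)/1.4000 = -2.5952

-2.60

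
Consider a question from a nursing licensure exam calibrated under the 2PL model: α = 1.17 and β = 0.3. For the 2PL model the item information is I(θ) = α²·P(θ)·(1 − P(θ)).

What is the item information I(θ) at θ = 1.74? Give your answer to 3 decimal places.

0.181

P = 1/(1+e^{-1.6848}) = 0.8435
P(1−P) = 0.8435 × 0.1565 = 0.1320
I = α² × P(1−P) = 1.17² × 0.1320 = 0.18067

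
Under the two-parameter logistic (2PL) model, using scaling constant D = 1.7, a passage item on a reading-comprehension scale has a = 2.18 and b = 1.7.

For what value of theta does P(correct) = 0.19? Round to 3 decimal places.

P(theta) = 1 / (1 + exp(−D·a(theta − b)))
logit = ln(0.1900/0.8100) = -1.4500
theta = b + logit/(1.7·a) = 1.7 + (-1.4500)/3.7060 = 1.3087

1.309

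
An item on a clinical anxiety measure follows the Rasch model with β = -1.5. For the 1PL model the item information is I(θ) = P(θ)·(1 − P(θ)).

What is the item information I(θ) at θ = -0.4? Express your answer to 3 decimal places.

0.187

P = 1/(1+e^{-1.1000}) = 0.7503
P(1−P) = 0.7503 × 0.2497 = 0.1874
I = P(1−P) = 0.18737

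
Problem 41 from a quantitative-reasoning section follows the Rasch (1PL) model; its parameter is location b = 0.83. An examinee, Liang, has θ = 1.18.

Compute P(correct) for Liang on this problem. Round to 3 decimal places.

0.587

P(θ) = 1 / (1 + exp(−(θ − b)))
Exponent: (1.18 − 0.83) = 0.3500
1/(1 + e^{-0.3500}) = 0.5866
P = 0.5866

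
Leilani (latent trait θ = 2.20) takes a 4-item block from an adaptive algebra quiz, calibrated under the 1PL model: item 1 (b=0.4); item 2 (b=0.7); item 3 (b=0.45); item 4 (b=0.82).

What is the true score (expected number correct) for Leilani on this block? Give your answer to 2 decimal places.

P(θ) = 1 / (1 + exp(−(θ − b)))
P_1 = 1/(1+e^{-1.8000}) = 0.8581
P_2 = 1/(1+e^{-1.5000}) = 0.8176
P_3 = 1/(1+e^{-1.7500}) = 0.8520
P_4 = 1/(1+e^{-1.3800}) = 0.7990
E[score] = 0.8581 + 0.8176 + 0.8520 + 0.7990 = 3.3267

3.33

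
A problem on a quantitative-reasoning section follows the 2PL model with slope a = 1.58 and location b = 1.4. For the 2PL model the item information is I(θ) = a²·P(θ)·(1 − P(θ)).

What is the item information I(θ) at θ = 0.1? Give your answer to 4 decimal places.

0.2515

P = 1/(1+e^{2.0540}) = 0.1136
P(1−P) = 0.1136 × 0.8864 = 0.1007
I = a² × P(1−P) = 1.58² × 0.1007 = 0.25147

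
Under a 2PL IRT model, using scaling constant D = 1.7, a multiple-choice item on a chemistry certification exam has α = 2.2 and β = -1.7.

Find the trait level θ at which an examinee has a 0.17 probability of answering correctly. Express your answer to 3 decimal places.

P(θ) = 1 / (1 + exp(−D·α(θ − β)))
logit = ln(0.1700/0.8300) = -1.5856
θ = β + logit/(1.7·α) = -1.7 + (-1.5856)/3.7400 = -2.1240

-2.124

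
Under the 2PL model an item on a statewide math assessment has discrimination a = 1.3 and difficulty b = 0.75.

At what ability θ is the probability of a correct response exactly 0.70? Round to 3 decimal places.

1.402

P(θ) = 1 / (1 + exp(−a(θ − b)))
logit = ln(0.7000/0.3000) = 0.8473
θ = b + logit/(a) = 0.75 + 0.8473/1.3000 = 1.4018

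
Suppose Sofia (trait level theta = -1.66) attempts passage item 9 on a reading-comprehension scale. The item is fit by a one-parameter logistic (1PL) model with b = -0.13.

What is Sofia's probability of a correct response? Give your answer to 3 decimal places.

0.178

P(theta) = 1 / (1 + exp(−(theta − b)))
Exponent: (-1.66 − (-0.13)) = -1.5300
1/(1 + e^{1.5300}) = 0.1780
P = 0.1780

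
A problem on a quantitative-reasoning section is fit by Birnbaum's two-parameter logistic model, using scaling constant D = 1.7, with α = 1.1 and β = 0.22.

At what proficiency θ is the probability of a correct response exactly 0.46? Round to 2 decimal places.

P(θ) = 1 / (1 + exp(−D·α(θ − β)))
logit = ln(0.4600/0.5400) = -0.1603
θ = β + logit/(1.7·α) = 0.22 + (-0.1603)/1.8700 = 0.1343

0.13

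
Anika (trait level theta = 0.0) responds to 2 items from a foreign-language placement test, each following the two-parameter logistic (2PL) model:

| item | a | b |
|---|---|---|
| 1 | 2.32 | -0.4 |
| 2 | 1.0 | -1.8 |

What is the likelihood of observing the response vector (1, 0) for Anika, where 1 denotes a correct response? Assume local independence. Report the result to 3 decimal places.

P(theta) = 1 / (1 + exp(−a(theta − b)))
P_1 = 1/(1+e^{-0.9280}) = 0.7167
P_2 = 1/(1+e^{-1.8000}) = 0.8581
L = P_1 × (1−P_2) = 0.7167 × 0.1419 = 0.10166

0.102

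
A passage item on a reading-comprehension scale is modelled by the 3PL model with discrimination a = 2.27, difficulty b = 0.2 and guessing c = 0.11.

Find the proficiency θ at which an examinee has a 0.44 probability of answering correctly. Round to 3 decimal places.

-0.033

P(θ) = c + (1 − c) · 1 / (1 + exp(−a(θ − b)))
Remove guessing floor: (0.44 − 0.11)/(1 − 0.11) = 0.3708
logit = ln(0.3708/0.6292) = -0.5288
θ = b + logit/(a) = 0.2 + (-0.5288)/2.2700 = -0.0330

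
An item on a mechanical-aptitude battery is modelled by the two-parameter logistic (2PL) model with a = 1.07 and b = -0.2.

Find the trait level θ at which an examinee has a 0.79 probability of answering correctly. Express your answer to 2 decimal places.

1.04

P(θ) = 1 / (1 + exp(−a(θ − b)))
logit = ln(0.7900/0.2100) = 1.3249
θ = b + logit/(a) = -0.2 + 1.3249/1.0700 = 1.0382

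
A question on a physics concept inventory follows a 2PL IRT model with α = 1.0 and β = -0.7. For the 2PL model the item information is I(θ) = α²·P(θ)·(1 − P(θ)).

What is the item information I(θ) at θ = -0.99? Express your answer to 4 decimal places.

0.2448

P = 1/(1+e^{0.2900}) = 0.4280
P(1−P) = 0.4280 × 0.5720 = 0.2448
I = α² × P(1−P) = 1.0² × 0.2448 = 0.24482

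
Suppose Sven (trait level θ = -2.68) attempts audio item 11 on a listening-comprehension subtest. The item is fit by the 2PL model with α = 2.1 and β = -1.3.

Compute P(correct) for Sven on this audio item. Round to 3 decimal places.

0.052

P(θ) = 1 / (1 + exp(−α(θ − β)))
Exponent: 2.1 × (-2.68 − (-1.3)) = -2.8980
1/(1 + e^{2.8980}) = 0.0523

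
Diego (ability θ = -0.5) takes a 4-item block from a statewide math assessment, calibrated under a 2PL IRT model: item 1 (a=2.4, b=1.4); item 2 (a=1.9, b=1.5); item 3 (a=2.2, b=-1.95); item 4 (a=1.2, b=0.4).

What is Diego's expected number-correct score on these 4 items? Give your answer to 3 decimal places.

P(θ) = 1 / (1 + exp(−a(θ − b)))
P_1 = 1/(1+e^{4.5600}) = 0.0104
P_2 = 1/(1+e^{3.8000}) = 0.0219
P_3 = 1/(1+e^{-3.1900}) = 0.9605
P_4 = 1/(1+e^{1.0800}) = 0.2535
E[score] = 0.0104 + 0.0219 + 0.9605 + 0.2535 = 1.2462

1.246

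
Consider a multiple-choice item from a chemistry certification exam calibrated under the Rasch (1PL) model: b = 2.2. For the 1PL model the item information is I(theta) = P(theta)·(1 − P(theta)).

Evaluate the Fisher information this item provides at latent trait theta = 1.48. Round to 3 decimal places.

0.220

P = 1/(1+e^{0.7200}) = 0.3274
P(1−P) = 0.3274 × 0.6726 = 0.2202
I = P(1−P) = 0.22021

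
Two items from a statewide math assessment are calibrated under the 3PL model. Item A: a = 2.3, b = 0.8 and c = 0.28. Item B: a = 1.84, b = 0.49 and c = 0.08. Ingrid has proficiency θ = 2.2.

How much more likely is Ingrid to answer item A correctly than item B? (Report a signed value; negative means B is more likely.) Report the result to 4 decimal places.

P(θ) = c + (1 − c) · 1 / (1 + exp(−a(θ − b)))
P_A = 0.9723
P_B = 0.9621
P_A − P_B = 0.0103

0.0103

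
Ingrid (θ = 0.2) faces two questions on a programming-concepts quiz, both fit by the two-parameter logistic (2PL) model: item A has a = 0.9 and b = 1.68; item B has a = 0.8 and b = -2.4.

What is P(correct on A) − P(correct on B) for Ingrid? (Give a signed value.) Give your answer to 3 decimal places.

P(θ) = 1 / (1 + exp(−a(θ − b)))
P_A = 0.2088
P_B = 0.8889
P_A − P_B = -0.6801

-0.680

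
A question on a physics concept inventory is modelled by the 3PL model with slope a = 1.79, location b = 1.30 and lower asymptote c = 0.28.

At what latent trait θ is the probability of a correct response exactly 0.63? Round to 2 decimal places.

1.27

P(θ) = c + (1 − c) · 1 / (1 + exp(−a(θ − b)))
Remove guessing floor: (0.63 − 0.28)/(1 − 0.28) = 0.4861
logit = ln(0.4861/0.5139) = -0.0556
θ = b + logit/(a) = 1.30 + (-0.0556)/1.7900 = 1.2690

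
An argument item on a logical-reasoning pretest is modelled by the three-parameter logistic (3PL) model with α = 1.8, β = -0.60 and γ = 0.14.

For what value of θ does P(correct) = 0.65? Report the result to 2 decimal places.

-0.39

P(θ) = γ + (1 − γ) · 1 / (1 + exp(−α(θ − β)))
Remove guessing floor: (0.65 − 0.14)/(1 − 0.14) = 0.5930
logit = ln(0.5930/0.4070) = 0.3765
θ = β + logit/(α) = -0.60 + 0.3765/1.8000 = -0.3908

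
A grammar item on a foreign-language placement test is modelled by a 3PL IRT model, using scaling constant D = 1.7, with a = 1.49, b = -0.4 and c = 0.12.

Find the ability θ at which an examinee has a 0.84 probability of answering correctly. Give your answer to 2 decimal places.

P(θ) = c + (1 − c) · 1 / (1 + exp(−D·a(θ − b)))
Remove guessing floor: (0.84 − 0.12)/(1 − 0.12) = 0.8182
logit = ln(0.8182/0.1818) = 1.5041
θ = b + logit/(1.7·a) = -0.4 + 1.5041/2.5330 = 0.1938

0.19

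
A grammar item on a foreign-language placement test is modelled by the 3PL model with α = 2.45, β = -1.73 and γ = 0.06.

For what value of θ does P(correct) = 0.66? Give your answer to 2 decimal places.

-1.50

P(θ) = γ + (1 − γ) · 1 / (1 + exp(−α(θ − β)))
Remove guessing floor: (0.66 − 0.06)/(1 − 0.06) = 0.6383
logit = ln(0.6383/0.3617) = 0.5680
θ = β + logit/(α) = -1.73 + 0.5680/2.4500 = -1.4982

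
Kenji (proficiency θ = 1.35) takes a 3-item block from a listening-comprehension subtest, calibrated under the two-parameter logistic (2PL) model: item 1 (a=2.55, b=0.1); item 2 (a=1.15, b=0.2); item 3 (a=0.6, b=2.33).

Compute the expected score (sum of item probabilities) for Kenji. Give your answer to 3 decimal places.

P(θ) = 1 / (1 + exp(−a(θ − b)))
P_1 = 1/(1+e^{-3.1875}) = 0.9604
P_2 = 1/(1+e^{-1.3225}) = 0.7896
P_3 = 1/(1+e^{0.5880}) = 0.3571
E[score] = 0.9604 + 0.7896 + 0.3571 = 2.1071

2.107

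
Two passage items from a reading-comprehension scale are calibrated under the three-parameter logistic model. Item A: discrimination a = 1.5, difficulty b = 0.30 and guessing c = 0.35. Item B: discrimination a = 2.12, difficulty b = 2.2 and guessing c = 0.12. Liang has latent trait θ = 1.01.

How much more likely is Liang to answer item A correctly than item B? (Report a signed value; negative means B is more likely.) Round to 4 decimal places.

P(θ) = c + (1 − c) · 1 / (1 + exp(−a(θ − b)))
P_A = 0.8334
P_B = 0.1854
P_A − P_B = 0.6480

0.6480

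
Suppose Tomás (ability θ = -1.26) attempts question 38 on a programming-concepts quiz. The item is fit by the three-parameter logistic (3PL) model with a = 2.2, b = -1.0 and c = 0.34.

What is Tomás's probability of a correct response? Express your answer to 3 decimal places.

0.578

P(θ) = c + (1 − c) · 1 / (1 + exp(−a(θ − b)))
Exponent: 2.2 × (-1.26 − (-1.0)) = -0.5720
1/(1 + e^{0.5720}) = 0.3608
P = 0.34 + 0.66 × 0.3608 = 0.5781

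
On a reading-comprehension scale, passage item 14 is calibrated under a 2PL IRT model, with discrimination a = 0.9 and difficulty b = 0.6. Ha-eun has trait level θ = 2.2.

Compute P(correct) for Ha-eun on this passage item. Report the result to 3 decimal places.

P(θ) = 1 / (1 + exp(−a(θ − b)))
Exponent: 0.9 × (2.2 − 0.6) = 1.4400
1/(1 + e^{-1.4400}) = 0.8085

0.808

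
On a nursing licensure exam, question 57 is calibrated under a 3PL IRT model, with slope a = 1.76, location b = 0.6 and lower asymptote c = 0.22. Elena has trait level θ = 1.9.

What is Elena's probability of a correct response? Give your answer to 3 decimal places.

P(θ) = c + (1 − c) · 1 / (1 + exp(−a(θ − b)))
Exponent: 1.76 × (1.9 − 0.6) = 2.2880
1/(1 + e^{-2.2880}) = 0.9079
P = 0.22 + 0.78 × 0.9079 = 0.9281

0.928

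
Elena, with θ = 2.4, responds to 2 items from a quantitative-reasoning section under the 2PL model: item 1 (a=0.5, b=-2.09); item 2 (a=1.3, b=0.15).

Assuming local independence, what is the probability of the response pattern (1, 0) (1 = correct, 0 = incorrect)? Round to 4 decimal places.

0.0461

P(θ) = 1 / (1 + exp(−a(θ − b)))
P_1 = 1/(1+e^{-2.2450}) = 0.9042
P_2 = 1/(1+e^{-2.9250}) = 0.9491
L = P_1 × (1−P_2) = 0.9042 × 0.0509 = 0.04605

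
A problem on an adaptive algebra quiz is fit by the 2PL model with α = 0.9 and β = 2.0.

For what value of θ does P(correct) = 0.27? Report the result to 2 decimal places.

0.89

P(θ) = 1 / (1 + exp(−α(θ − β)))
logit = ln(0.2700/0.7300) = -0.9946
θ = β + logit/(α) = 2.0 + (-0.9946)/0.9000 = 0.8949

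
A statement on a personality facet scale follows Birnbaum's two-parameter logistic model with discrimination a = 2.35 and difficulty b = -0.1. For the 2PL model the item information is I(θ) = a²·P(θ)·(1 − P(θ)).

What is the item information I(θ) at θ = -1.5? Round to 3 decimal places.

P = 1/(1+e^{3.2900}) = 0.0359
P(1−P) = 0.0359 × 0.9641 = 0.0346
I = a² × P(1−P) = 2.35² × 0.0346 = 0.19122

0.191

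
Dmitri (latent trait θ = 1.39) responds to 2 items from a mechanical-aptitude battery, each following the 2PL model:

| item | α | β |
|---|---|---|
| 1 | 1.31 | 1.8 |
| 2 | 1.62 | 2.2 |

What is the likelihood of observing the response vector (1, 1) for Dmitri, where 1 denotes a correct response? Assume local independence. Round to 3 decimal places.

0.078

P(θ) = 1 / (1 + exp(−α(θ − β)))
P_1 = 1/(1+e^{0.5371}) = 0.3689
P_2 = 1/(1+e^{1.3122}) = 0.2121
L = P_1 × P_2 = 0.3689 × 0.2121 = 0.07824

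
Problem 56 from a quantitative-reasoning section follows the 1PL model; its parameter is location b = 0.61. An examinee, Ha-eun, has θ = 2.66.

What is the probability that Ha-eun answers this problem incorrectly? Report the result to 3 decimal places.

P(θ) = 1 / (1 + exp(−(θ − b)))
Exponent: (2.66 − 0.61) = 2.0500
1/(1 + e^{-2.0500}) = 0.8859
P = 0.8859
P(incorrect) = 1 − 0.8859 = 0.1141

0.114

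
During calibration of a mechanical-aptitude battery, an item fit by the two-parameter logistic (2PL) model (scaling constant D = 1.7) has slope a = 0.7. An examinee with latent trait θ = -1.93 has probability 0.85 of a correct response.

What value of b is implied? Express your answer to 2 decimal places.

P(θ) = 1 / (1 + exp(−D·a(θ − b)))
logit(0.85) = ln(0.85/0.15) = 1.7346
b = θ − logit/(1.7·a) = -1.93 − 1.7346/1.1900 = -3.3876

-3.39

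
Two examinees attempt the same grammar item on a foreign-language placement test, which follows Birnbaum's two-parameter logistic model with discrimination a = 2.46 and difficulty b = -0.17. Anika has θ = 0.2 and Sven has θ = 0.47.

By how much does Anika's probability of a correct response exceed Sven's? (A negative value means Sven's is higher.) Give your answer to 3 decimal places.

P(θ) = 1 / (1 + exp(−a(θ − b)))
P(Anika) = 0.7130  [exponent 0.9102]
P(Sven) = 0.8284  [exponent 1.5744]
Difference = 0.7130 − 0.8284 = -0.1154

-0.115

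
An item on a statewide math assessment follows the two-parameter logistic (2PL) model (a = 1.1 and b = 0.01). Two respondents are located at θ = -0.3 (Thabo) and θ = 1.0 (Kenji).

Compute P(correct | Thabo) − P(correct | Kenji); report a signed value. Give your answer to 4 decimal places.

P(θ) = 1 / (1 + exp(−a(θ − b)))
P(Thabo) = 0.4156  [exponent -0.3410]
P(Kenji) = 0.7482  [exponent 1.0890]
Difference = 0.4156 − 0.7482 = -0.3326

-0.3326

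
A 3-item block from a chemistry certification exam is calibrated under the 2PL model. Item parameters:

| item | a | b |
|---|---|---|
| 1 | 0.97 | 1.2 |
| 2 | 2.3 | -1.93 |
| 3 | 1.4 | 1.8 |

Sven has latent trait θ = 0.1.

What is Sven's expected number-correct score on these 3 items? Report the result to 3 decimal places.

1.331

P(θ) = 1 / (1 + exp(−a(θ − b)))
P_1 = 1/(1+e^{1.0670}) = 0.2560
P_2 = 1/(1+e^{-4.6690}) = 0.9907
P_3 = 1/(1+e^{2.3800}) = 0.0847
E[score] = 0.2560 + 0.9907 + 0.0847 = 1.3314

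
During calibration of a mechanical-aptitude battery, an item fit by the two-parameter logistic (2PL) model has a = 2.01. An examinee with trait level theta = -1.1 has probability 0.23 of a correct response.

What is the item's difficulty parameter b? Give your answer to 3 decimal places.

-0.499

P(theta) = 1 / (1 + exp(−a(theta − b)))
logit(0.23) = ln(0.23/0.77) = -1.2083
b = theta − logit/(a) = -1.1 − (-1.2083)/2.0100 = -0.4989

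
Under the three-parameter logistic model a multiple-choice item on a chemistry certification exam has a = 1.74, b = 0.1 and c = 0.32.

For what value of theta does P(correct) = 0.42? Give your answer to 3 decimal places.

-0.910

P(theta) = c + (1 − c) · 1 / (1 + exp(−a(theta − b)))
Remove guessing floor: (0.42 − 0.32)/(1 − 0.32) = 0.1471
logit = ln(0.1471/0.8529) = -1.7579
theta = b + logit/(a) = 0.1 + (-1.7579)/1.7400 = -0.9103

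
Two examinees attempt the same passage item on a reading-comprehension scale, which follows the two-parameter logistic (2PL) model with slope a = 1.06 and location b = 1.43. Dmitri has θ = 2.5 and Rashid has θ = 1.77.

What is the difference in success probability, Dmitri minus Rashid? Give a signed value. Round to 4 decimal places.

P(θ) = 1 / (1 + exp(−a(θ − b)))
P(Dmitri) = 0.7566  [exponent 1.1342]
P(Rashid) = 0.5891  [exponent 0.3604]
Difference = 0.7566 − 0.5891 = 0.1675

0.1675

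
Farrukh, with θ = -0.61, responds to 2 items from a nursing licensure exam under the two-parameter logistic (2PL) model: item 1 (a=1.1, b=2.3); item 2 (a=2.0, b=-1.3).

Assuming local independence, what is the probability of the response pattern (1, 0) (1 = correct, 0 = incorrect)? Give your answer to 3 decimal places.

P(θ) = 1 / (1 + exp(−a(θ − b)))
P_1 = 1/(1+e^{3.2010}) = 0.0391
P_2 = 1/(1+e^{-1.3800}) = 0.7990
L = P_1 × (1−P_2) = 0.0391 × 0.2010 = 0.00787

0.008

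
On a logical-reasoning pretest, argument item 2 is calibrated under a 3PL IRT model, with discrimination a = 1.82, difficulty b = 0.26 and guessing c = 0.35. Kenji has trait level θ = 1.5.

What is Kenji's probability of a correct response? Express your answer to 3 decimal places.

0.938

P(θ) = c + (1 − c) · 1 / (1 + exp(−a(θ − b)))
Exponent: 1.82 × (1.5 − 0.26) = 2.2568
1/(1 + e^{-2.2568}) = 0.9052
P = 0.35 + 0.65 × 0.9052 = 0.9384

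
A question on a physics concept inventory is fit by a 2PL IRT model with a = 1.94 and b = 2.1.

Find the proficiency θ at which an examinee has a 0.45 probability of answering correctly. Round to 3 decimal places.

P(θ) = 1 / (1 + exp(−a(θ − b)))
logit = ln(0.4500/0.5500) = -0.2007
θ = b + logit/(a) = 2.1 + (-0.2007)/1.9400 = 1.9966

1.997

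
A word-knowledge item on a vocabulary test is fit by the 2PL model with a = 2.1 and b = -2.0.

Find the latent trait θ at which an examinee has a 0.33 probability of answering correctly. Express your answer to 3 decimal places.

-2.337

P(θ) = 1 / (1 + exp(−a(θ − b)))
logit = ln(0.3300/0.6700) = -0.7082
θ = b + logit/(a) = -2.0 + (-0.7082)/2.1000 = -2.3372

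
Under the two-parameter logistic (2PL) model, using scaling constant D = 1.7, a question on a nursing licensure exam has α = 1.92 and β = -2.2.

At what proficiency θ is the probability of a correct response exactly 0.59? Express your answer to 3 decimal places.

P(θ) = 1 / (1 + exp(−D·α(θ − β)))
logit = ln(0.5900/0.4100) = 0.3640
θ = β + logit/(1.7·α) = -2.2 + 0.3640/3.2640 = -2.0885

-2.088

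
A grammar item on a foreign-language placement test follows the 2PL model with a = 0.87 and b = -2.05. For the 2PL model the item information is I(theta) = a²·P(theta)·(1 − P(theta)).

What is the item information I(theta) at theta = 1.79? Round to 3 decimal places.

0.025

P = 1/(1+e^{-3.3408}) = 0.9658
P(1−P) = 0.9658 × 0.0342 = 0.0330
I = a² × P(1−P) = 0.87² × 0.0330 = 0.02500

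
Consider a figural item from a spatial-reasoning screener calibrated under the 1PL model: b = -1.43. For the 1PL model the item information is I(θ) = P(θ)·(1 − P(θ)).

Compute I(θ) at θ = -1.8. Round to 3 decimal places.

0.242

P = 1/(1+e^{0.3700}) = 0.4085
P(1−P) = 0.4085 × 0.5915 = 0.2416
I = P(1−P) = 0.24164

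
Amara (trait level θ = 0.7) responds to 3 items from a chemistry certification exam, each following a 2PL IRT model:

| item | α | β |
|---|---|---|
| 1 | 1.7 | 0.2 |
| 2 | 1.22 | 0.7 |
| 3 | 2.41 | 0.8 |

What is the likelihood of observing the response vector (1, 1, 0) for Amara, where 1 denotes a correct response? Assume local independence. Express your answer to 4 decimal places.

0.1961

P(θ) = 1 / (1 + exp(−α(θ − β)))
P_1 = 1/(1+e^{-0.8500}) = 0.7006
P_2 = 1/(1+e^{0.0000}) = 0.5000
P_3 = 1/(1+e^{0.2410}) = 0.4400
L = P_1 × P_2 × (1−P_3) = 0.7006 × 0.5000 × 0.5600 = 0.19614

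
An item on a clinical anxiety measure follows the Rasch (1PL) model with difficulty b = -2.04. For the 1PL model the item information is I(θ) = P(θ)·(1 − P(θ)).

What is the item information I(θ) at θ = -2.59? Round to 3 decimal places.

P = 1/(1+e^{0.5500}) = 0.3659
P(1−P) = 0.3659 × 0.6341 = 0.2320
I = P(1−P) = 0.23201

0.232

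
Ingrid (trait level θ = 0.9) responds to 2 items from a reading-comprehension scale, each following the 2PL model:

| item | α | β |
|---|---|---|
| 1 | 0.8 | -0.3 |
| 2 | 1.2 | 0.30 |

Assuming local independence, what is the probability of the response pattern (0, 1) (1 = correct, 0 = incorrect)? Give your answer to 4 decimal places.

P(θ) = 1 / (1 + exp(−α(θ − β)))
P_1 = 1/(1+e^{-0.9600}) = 0.7231
P_2 = 1/(1+e^{-0.7200}) = 0.6726
L = (1−P_1) × P_2 = 0.2769 × 0.6726 = 0.18623

0.1862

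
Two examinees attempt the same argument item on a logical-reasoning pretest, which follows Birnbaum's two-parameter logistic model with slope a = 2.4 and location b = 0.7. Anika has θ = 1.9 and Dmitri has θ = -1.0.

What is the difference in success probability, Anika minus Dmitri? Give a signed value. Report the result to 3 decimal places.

P(θ) = 1 / (1 + exp(−a(θ − b)))
P(Anika) = 0.9468  [exponent 2.8800]
P(Dmitri) = 0.0166  [exponent -4.0800]
Difference = 0.9468 − 0.0166 = 0.9302

0.930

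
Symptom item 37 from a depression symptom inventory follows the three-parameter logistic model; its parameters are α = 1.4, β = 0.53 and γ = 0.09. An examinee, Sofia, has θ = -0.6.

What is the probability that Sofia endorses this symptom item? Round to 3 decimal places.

0.245

P(θ) = γ + (1 − γ) · 1 / (1 + exp(−α(θ − β)))
Exponent: 1.4 × (-0.6 − 0.53) = -1.5820
1/(1 + e^{1.5820}) = 0.1705
P = 0.09 + 0.91 × 0.1705 = 0.2452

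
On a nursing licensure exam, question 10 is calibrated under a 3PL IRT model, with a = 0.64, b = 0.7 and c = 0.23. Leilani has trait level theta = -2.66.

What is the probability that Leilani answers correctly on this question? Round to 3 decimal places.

P(theta) = c + (1 − c) · 1 / (1 + exp(−a(theta − b)))
Exponent: 0.64 × (-2.66 − 0.7) = -2.1504
1/(1 + e^{2.1504}) = 0.1043
P = 0.23 + 0.77 × 0.1043 = 0.3103

0.310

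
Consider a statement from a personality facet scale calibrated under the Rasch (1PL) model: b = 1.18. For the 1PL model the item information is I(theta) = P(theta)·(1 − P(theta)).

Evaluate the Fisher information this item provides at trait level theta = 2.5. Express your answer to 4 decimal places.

P = 1/(1+e^{-1.3200}) = 0.7892
P(1−P) = 0.7892 × 0.2108 = 0.1664
I = P(1−P) = 0.16637

0.1664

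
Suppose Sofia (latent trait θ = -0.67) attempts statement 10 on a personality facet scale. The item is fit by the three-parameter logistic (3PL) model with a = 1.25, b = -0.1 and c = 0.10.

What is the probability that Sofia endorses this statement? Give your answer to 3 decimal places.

0.396

P(θ) = c + (1 − c) · 1 / (1 + exp(−a(θ − b)))
Exponent: 1.25 × (-0.67 − (-0.1)) = -0.7125
1/(1 + e^{0.7125}) = 0.3290
P = 0.10 + 0.90 × 0.3290 = 0.3961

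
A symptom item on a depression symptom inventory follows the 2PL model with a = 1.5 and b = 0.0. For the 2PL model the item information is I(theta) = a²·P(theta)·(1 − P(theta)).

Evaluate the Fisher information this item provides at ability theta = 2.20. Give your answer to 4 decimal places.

0.0772

P = 1/(1+e^{-3.3000}) = 0.9644
P(1−P) = 0.9644 × 0.0356 = 0.0343
I = a² × P(1−P) = 1.5² × 0.0343 = 0.07719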